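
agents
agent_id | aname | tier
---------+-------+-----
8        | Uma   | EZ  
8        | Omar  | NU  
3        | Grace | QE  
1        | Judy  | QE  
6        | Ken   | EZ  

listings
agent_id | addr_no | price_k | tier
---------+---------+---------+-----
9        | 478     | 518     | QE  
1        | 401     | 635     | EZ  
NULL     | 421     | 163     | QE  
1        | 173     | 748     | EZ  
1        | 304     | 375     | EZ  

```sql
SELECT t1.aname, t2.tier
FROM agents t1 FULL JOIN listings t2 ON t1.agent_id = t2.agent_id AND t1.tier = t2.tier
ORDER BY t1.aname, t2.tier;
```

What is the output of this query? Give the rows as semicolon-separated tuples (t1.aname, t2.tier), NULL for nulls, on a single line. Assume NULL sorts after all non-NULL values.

FULL OUTER JOIN keeps every row from both sides; unmatched rows get NULL for the other side's columns.
Matching on t1.agent_id = t2.agent_id AND t1.tier = t2.tier. A NULL in a compared column never satisfies the condition.
- t1 row (agent_id=8, tier=EZ): no match → kept, t2 columns NULL.
- t1 row (agent_id=8, tier=NU): no match → kept, t2 columns NULL.
- t1 row (agent_id=3, tier=QE): no match → kept, t2 columns NULL.
- t1 row (agent_id=1, tier=QE): no match → kept, t2 columns NULL.
- t1 row (agent_id=6, tier=EZ): no match → kept, t2 columns NULL.
- 5 row(s) from t2 found no t1 partner → padded with NULL.
After projecting and ordering:
t1.aname | t2.tier
Grace | NULL
Judy | NULL
Ken | NULL
Omar | NULL
Uma | NULL
NULL | EZ
NULL | EZ
NULL | EZ
NULL | QE
NULL | QE

(Grace, NULL); (Judy, NULL); (Ken, NULL); (Omar, NULL); (Uma, NULL); (NULL, EZ); (NULL, EZ); (NULL, EZ); (NULL, QE); (NULL, QE)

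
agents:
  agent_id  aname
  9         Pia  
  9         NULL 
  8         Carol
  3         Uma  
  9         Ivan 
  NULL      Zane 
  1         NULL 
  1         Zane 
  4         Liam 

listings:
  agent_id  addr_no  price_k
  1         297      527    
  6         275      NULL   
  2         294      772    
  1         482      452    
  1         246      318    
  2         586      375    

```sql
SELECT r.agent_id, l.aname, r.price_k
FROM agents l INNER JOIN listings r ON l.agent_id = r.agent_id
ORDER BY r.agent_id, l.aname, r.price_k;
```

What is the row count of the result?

6

INNER JOIN keeps only pairs where the ON condition holds.
Matching on l.agent_id = r.agent_id. A NULL in a compared column never satisfies the condition.
- l (agent_id=9) has no partner → excluded.
- l (agent_id=9) has no partner → excluded.
- l (agent_id=8) has no partner → excluded.
- l (agent_id=3) has no partner → excluded.
- l (agent_id=9) has no partner → excluded.
- l (agent_id=NULL) has no partner → excluded.
- l (agent_id=1) pairs with 3 row(s) of r.
- l (agent_id=1) pairs with 3 row(s) of r.
- l (agent_id=4) has no partner → excluded.
Total: 6 rows.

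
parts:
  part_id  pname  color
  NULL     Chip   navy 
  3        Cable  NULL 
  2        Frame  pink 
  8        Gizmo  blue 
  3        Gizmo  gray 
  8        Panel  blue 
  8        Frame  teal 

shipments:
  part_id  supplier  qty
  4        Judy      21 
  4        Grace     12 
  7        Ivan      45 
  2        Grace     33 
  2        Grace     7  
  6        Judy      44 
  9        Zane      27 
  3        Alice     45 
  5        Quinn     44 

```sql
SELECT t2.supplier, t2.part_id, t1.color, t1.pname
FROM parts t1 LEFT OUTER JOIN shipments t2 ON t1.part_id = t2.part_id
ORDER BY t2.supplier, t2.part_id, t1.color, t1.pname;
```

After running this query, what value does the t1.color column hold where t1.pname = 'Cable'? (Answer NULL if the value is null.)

LEFT JOIN keeps every row from `parts`; unmatched rows get NULL for `shipments`'s columns.
Matching on t1.part_id = t2.part_id. A NULL in a compared column never satisfies the condition.
- t1 (part_id=NULL) has no partner → padded with NULL.
- t1 (part_id=3) pairs with 1 row(s) of t2.
- t1 (part_id=2) pairs with 2 row(s) of t2.
- t1 (part_id=8) has no partner → padded with NULL.
- t1 (part_id=3) pairs with 1 row(s) of t2.
- t1 (part_id=8) has no partner → padded with NULL.
- t1 (part_id=8) has no partner → padded with NULL.

NULL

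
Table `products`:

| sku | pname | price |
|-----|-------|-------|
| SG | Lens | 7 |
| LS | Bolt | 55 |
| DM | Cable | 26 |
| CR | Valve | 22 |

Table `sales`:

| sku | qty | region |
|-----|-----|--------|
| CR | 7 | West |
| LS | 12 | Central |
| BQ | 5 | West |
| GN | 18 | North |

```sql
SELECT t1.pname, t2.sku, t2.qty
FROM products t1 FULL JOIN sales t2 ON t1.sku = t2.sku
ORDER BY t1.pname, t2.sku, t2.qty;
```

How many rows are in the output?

FULL OUTER JOIN keeps every row from both sides; unmatched rows get NULL for the other side's columns.
Matching on t1.sku = t2.sku.
- t1 (sku=SG) has no partner → padded with NULL.
- t1 (sku=LS) pairs with 1 row(s) of t2.
- t1 (sku=DM) has no partner → padded with NULL.
- t1 (sku=CR) pairs with 1 row(s) of t2.
- 2 t2 row(s) had no t1 match → kept, t1 columns NULL.
Total: 2 matched + 4 padded = 6 rows.

6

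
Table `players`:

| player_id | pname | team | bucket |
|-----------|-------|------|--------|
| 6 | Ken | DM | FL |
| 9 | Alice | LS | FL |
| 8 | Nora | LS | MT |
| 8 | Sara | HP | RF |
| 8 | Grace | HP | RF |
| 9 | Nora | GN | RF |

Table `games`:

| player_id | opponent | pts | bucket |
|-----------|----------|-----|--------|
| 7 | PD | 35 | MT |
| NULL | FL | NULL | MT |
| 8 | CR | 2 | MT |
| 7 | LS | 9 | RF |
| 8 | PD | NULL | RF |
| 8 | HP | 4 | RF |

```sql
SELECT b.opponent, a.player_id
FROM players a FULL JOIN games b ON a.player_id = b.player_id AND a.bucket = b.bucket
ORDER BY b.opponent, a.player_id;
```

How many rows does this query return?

11

FULL OUTER JOIN keeps every row from both sides; unmatched rows get NULL for the other side's columns.
Matching on a.player_id = b.player_id AND a.bucket = b.bucket. A NULL in a compared column never satisfies the condition.
- a (player_id=6, bucket=FL) has no partner → padded with NULL.
- a (player_id=9, bucket=FL) has no partner → padded with NULL.
- a (player_id=8, bucket=MT) pairs with 1 row(s) of b.
- a (player_id=8, bucket=RF) pairs with 2 row(s) of b.
- a (player_id=8, bucket=RF) pairs with 2 row(s) of b.
- a (player_id=9, bucket=RF) has no partner → padded with NULL.
- plus 3 unmatched b row(s), each kept with NULL a columns.
Total: 5 matched + 6 padded = 11 rows.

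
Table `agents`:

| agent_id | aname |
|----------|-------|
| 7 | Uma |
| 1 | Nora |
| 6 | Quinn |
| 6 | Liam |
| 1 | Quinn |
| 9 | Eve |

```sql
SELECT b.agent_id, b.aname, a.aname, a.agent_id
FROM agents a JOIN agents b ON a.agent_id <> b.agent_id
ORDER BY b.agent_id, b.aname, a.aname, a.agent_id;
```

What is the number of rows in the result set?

INNER JOIN keeps only pairs where the ON condition holds.
Matching on a.agent_id <> b.agent_id.
- a (agent_id=7) pairs with 5 row(s) of b.
- a (agent_id=1) pairs with 4 row(s) of b.
- a (agent_id=6) pairs with 4 row(s) of b.
- a (agent_id=6) pairs with 4 row(s) of b.
- a (agent_id=1) pairs with 4 row(s) of b.
- a (agent_id=9) pairs with 5 row(s) of b.
Total: 26 rows.

26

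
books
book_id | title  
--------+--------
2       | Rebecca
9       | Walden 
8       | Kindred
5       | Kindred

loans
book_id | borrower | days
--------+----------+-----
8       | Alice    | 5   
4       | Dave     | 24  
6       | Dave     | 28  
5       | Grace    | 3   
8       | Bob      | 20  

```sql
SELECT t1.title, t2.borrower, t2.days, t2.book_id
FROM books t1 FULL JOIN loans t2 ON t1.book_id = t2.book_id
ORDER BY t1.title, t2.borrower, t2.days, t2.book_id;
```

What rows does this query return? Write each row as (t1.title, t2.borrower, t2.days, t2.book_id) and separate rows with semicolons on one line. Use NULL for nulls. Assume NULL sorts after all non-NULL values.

(Kindred, Alice, 5, 8); (Kindred, Bob, 20, 8); (Kindred, Grace, 3, 5); (Rebecca, NULL, NULL, NULL); (Walden, NULL, NULL, NULL); (NULL, Dave, 24, 4); (NULL, Dave, 28, 6)

FULL OUTER JOIN keeps every row from both sides; unmatched rows get NULL for the other side's columns.
Matching on t1.book_id = t2.book_id.
Matched pairs: 3; unmatched t1 rows kept: 2; unmatched t2 rows kept: 2.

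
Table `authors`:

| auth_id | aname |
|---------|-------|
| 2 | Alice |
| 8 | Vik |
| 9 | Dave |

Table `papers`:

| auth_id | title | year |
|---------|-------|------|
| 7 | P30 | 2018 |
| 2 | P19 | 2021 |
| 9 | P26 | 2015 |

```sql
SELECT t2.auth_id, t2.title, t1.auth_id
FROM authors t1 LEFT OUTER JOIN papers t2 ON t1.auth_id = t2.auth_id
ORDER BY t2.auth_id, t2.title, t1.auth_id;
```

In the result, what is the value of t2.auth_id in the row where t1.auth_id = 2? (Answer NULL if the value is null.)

2

LEFT JOIN keeps every row from `authors`; unmatched rows get NULL for `papers`'s columns.
Matching on t1.auth_id = t2.auth_id.
- auth_id=2: 1 matching t2 row(s), so 1 row(s) emitted.
- auth_id=8: no t2 row matches, row kept with t2 columns NULL.
- auth_id=9: 1 matching t2 row(s), so 1 row(s) emitted.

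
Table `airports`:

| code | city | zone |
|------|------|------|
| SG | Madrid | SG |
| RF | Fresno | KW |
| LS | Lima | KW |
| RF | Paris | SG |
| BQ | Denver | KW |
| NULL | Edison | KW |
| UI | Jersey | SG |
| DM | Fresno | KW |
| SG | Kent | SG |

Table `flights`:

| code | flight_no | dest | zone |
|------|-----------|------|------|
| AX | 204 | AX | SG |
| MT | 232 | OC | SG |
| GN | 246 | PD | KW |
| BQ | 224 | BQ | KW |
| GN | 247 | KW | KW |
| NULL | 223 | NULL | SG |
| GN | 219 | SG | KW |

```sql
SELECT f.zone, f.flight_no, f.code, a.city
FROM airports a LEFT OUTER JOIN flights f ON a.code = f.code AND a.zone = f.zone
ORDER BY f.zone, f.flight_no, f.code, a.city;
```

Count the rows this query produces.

LEFT JOIN keeps every row from `airports`; unmatched rows get NULL for `flights`'s columns.
Matching on a.code = f.code AND a.zone = f.zone. A NULL in a compared column never satisfies the condition.
- code=SG, zone=SG: no f row matches, row kept with f columns NULL.
- code=RF, zone=KW: no f row matches, row kept with f columns NULL.
- code=LS, zone=KW: no f row matches, row kept with f columns NULL.
- code=RF, zone=SG: no f row matches, row kept with f columns NULL.
- code=BQ, zone=KW: 1 matching f row(s), so 1 row(s) emitted.
- code=NULL, zone=KW: no f row matches, row kept with f columns NULL.
- code=UI, zone=SG: no f row matches, row kept with f columns NULL.
- code=DM, zone=KW: no f row matches, row kept with f columns NULL.
- code=SG, zone=SG: no f row matches, row kept with f columns NULL.
Total: 1 matched + 8 padded = 9 rows.

9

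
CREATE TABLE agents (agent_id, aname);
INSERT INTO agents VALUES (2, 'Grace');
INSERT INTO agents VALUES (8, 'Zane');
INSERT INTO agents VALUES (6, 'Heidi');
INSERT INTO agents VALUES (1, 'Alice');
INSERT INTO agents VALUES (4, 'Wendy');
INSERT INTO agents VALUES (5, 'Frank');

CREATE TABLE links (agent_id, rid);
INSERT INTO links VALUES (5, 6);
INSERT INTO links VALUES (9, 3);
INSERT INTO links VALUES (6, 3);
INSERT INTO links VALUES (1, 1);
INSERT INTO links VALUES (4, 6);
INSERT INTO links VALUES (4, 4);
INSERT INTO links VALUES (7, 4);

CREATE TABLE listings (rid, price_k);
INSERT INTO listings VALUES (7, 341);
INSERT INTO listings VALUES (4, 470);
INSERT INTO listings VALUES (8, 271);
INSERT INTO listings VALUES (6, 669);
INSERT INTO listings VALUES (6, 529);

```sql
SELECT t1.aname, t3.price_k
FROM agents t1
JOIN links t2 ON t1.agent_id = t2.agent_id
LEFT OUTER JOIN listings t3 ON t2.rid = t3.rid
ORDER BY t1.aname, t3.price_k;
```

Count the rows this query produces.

7

Evaluate left to right. First `agents t1 INNER JOIN links t2` on agent_id: 5 row(s).
Then LEFT JOIN `listings t3` on rid: each of those 5 rows is kept; rows whose t2.rid has no match in t3 get NULL for t3's columns.
Result: 7 row(s).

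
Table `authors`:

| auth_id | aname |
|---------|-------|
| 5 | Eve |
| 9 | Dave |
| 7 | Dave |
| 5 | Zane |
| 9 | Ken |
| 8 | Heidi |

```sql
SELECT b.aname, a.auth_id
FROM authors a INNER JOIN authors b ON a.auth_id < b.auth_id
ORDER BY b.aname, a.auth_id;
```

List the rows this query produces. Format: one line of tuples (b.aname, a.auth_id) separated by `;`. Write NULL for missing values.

INNER JOIN keeps only pairs where the ON condition holds.
Matching on a.auth_id < b.auth_id.
- auth_id=5: 4 matching b row(s), so 4 row(s) emitted.
- auth_id=9: no matching b row, dropped.
- auth_id=7: 3 matching b row(s), so 3 row(s) emitted.
- auth_id=5: 4 matching b row(s), so 4 row(s) emitted.
- auth_id=9: no matching b row, dropped.
- auth_id=8: 2 matching b row(s), so 2 row(s) emitted.

(Dave, 5); (Dave, 5); (Dave, 5); (Dave, 5); (Dave, 7); (Dave, 8); (Heidi, 5); (Heidi, 5); (Heidi, 7); (Ken, 5); (Ken, 5); (Ken, 7); (Ken, 8)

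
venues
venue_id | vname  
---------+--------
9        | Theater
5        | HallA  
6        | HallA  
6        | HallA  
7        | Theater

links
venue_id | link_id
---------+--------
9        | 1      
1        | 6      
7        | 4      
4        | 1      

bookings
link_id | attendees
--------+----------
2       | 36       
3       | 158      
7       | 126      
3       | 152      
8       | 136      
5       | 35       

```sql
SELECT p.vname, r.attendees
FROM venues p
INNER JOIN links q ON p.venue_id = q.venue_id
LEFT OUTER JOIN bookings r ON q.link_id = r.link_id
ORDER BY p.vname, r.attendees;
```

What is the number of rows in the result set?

Step 1 — p INNER JOIN q on venue_id → 2 row(s).
Then LEFT JOIN `bookings r` on link_id: each of those 2 rows is kept; rows whose q.link_id has no match in r get NULL for r's columns.
Result: 2 row(s).

2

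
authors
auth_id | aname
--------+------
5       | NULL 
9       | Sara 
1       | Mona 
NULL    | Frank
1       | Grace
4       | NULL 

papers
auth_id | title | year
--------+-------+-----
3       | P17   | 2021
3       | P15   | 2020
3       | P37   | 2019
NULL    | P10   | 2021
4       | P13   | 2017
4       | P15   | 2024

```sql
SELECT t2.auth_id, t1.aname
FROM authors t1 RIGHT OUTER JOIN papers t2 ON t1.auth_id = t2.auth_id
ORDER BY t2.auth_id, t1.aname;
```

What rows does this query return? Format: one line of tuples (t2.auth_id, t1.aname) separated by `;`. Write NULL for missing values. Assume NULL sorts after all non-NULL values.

RIGHT JOIN keeps every row from `papers`; unmatched rows get NULL for `authors`'s columns.
Matching on t1.auth_id = t2.auth_id. A NULL in a compared column never satisfies the condition.
- t1 row (auth_id=5): no match.
- t1 row (auth_id=9): no match.
- t1 row (auth_id=1): no match.
- t1 row (auth_id=NULL): no match.
- t1 row (auth_id=1): no match.
- t1 row (auth_id=4): matches 2 t2 row(s) → 2 output row(s).
- plus 4 unmatched t2 row(s), each kept with NULL t1 columns.
After projecting and ordering:
t2.auth_id | t1.aname
3 | NULL
3 | NULL
3 | NULL
4 | NULL
4 | NULL
NULL | NULL

(3, NULL); (3, NULL); (3, NULL); (4, NULL); (4, NULL); (NULL, NULL)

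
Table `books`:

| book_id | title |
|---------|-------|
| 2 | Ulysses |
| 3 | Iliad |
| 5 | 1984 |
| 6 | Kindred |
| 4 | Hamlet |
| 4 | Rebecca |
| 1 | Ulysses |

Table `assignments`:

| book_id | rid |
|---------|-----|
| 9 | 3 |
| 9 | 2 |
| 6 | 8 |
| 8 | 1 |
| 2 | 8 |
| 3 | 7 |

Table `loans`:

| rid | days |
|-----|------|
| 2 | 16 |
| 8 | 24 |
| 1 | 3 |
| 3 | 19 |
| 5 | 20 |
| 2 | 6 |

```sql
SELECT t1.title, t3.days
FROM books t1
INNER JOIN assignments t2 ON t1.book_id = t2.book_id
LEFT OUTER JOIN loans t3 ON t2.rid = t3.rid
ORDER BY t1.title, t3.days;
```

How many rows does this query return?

Joins associate left-to-right: books INNER JOIN assignments on book_id gives 3 intermediate row(s).
Then LEFT JOIN `loans t3` on rid: each of those 3 rows is kept; rows whose t2.rid has no match in t3 get NULL for t3's columns.
Result: 3 row(s).

3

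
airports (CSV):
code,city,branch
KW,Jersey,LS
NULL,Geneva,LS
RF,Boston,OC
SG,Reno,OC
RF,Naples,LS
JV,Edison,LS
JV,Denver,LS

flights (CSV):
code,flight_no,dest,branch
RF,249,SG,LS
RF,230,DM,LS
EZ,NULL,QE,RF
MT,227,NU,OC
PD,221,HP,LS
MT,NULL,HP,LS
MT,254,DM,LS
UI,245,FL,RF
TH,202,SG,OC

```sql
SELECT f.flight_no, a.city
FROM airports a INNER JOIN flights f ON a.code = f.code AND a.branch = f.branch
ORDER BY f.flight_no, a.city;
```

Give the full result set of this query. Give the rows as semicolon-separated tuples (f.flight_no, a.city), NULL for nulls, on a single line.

(230, Naples); (249, Naples)

INNER JOIN keeps only pairs where the ON condition holds.
Matching on a.code = f.code AND a.branch = f.branch. A NULL in a compared column never satisfies the condition.
- a[0] code=KW, branch=LS → no match; dropped.
- a[1] code=NULL, branch=LS → no match; dropped.
- a[2] code=RF, branch=OC → no match; dropped.
- a[3] code=SG, branch=OC → no match; dropped.
- a[4] code=RF, branch=LS → 2 match(es) in f → 2 row(s).
- a[5] code=JV, branch=LS → no match; dropped.
- a[6] code=JV, branch=LS → no match; dropped.
After projecting and ordering:
f.flight_no | a.city
230 | Naples
249 | Naples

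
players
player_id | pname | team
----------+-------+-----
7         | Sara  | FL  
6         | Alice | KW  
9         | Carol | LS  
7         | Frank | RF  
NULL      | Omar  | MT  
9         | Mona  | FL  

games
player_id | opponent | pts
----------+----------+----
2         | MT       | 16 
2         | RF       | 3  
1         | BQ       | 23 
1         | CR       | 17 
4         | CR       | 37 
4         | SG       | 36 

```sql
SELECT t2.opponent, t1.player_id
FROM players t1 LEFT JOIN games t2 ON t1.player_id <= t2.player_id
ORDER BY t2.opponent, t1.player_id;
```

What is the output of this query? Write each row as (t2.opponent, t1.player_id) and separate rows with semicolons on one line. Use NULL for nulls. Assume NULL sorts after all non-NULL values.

(NULL, 6); (NULL, 7); (NULL, 7); (NULL, 9); (NULL, 9); (NULL, NULL)

LEFT JOIN keeps every row from `players`; unmatched rows get NULL for `games`'s columns.
Matching on t1.player_id <= t2.player_id. A NULL in a compared column never satisfies the condition.
- t1[0] player_id=7 → no match; kept with NULLs on the t2 side.
- t1[1] player_id=6 → no match; kept with NULLs on the t2 side.
- t1[2] player_id=9 → no match; kept with NULLs on the t2 side.
- t1[3] player_id=7 → no match; kept with NULLs on the t2 side.
- t1[4] player_id=NULL → no match; kept with NULLs on the t2 side.
- t1[5] player_id=9 → no match; kept with NULLs on the t2 side.
After projecting and ordering:
t2.opponent | t1.player_id
NULL | 6
NULL | 7
NULL | 7
NULL | 9
NULL | 9
NULL | NULL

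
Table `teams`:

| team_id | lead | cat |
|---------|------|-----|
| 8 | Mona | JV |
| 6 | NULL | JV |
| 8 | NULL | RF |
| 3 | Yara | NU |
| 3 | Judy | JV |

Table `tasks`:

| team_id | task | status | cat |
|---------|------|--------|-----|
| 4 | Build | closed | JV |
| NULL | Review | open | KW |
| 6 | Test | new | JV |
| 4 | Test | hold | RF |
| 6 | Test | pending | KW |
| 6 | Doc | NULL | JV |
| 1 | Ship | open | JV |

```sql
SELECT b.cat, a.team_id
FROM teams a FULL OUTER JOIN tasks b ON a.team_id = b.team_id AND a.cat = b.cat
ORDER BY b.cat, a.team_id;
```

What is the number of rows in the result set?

FULL OUTER JOIN keeps every row from both sides; unmatched rows get NULL for the other side's columns.
Matching on a.team_id = b.team_id AND a.cat = b.cat. A NULL in a compared column never satisfies the condition.
- a[0] team_id=8, cat=JV → no match; kept with NULLs on the b side.
- a[1] team_id=6, cat=JV → 2 match(es) in b → 2 row(s).
- a[2] team_id=8, cat=RF → no match; kept with NULLs on the b side.
- a[3] team_id=3, cat=NU → no match; kept with NULLs on the b side.
- a[4] team_id=3, cat=JV → no match; kept with NULLs on the b side.
- 5 b row(s) had no a match → kept, a columns NULL.
Total: 2 matched + 9 padded = 11 rows.

11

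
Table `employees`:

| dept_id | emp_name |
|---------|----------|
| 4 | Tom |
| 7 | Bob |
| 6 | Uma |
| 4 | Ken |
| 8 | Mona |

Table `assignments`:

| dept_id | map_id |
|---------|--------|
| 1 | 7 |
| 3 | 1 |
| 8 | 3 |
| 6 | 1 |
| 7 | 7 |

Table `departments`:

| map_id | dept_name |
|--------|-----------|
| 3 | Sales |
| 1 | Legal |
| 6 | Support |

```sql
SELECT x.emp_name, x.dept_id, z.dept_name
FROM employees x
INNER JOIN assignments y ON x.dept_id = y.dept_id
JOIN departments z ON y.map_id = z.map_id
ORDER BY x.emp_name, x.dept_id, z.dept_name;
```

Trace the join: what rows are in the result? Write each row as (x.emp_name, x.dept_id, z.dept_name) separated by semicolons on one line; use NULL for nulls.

(Mona, 8, Sales); (Uma, 6, Legal)

Step 1 — x INNER JOIN y on dept_id → 3 row(s).
Then INNER JOIN `departments z` on map_id: keep only rows whose y.map_id appears in z.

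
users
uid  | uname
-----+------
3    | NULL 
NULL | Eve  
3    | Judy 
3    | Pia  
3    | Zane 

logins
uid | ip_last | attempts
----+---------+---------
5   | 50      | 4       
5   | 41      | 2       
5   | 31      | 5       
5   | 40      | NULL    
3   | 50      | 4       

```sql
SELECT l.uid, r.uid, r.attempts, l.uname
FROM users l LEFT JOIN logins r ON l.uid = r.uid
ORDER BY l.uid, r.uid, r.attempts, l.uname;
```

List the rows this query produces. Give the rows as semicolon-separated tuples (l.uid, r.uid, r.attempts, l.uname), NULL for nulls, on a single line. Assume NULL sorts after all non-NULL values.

(3, 3, 4, Judy); (3, 3, 4, Pia); (3, 3, 4, Zane); (3, 3, 4, NULL); (NULL, NULL, NULL, Eve)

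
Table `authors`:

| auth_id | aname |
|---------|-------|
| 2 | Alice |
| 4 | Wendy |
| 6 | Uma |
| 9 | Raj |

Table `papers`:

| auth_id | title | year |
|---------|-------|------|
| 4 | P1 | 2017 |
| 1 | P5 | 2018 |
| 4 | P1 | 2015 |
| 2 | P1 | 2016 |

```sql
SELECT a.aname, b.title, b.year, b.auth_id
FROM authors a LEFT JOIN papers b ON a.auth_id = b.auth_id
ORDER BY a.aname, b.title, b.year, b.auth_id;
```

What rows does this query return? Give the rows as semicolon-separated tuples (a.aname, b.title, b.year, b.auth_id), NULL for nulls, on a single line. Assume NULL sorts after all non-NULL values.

LEFT JOIN keeps every row from `authors`; unmatched rows get NULL for `papers`'s columns.
Matching on a.auth_id = b.auth_id.
Matched pairs: 3; unmatched a rows kept: 2.

(Alice, P1, 2016, 2); (Raj, NULL, NULL, NULL); (Uma, NULL, NULL, NULL); (Wendy, P1, 2015, 4); (Wendy, P1, 2017, 4)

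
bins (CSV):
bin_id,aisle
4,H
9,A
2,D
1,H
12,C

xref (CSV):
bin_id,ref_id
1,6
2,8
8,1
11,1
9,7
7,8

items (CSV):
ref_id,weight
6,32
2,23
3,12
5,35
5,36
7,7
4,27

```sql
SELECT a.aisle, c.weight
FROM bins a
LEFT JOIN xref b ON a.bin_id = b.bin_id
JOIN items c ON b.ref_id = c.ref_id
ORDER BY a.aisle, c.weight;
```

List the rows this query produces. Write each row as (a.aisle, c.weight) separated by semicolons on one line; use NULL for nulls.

Joins associate left-to-right: bins LEFT JOIN xref on bin_id gives 5 intermediate row(s).
Then INNER JOIN `items c` on ref_id: keep only rows whose b.ref_id appears in c.

(A, 7); (H, 32)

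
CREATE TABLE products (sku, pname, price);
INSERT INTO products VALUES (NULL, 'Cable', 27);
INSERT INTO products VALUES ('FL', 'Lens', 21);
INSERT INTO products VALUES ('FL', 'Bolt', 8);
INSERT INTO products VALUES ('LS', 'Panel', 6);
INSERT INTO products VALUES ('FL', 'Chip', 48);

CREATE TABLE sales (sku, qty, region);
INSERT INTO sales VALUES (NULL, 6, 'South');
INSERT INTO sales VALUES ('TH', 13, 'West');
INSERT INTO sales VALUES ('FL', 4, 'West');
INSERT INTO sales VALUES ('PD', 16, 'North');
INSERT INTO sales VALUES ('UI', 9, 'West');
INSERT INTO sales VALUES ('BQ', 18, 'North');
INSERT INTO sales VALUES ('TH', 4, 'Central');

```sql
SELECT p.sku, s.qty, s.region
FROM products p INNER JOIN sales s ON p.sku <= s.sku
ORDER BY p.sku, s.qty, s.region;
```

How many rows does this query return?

19

INNER JOIN keeps only pairs where the ON condition holds.
Matching on p.sku <= s.sku. A NULL in a compared column never satisfies the condition.
- p[0] sku=NULL → no match; dropped.
- p[1] sku=FL → 5 match(es) in s → 5 row(s).
- p[2] sku=FL → 5 match(es) in s → 5 row(s).
- p[3] sku=LS → 4 match(es) in s → 4 row(s).
- p[4] sku=FL → 5 match(es) in s → 5 row(s).
Total: 19 rows.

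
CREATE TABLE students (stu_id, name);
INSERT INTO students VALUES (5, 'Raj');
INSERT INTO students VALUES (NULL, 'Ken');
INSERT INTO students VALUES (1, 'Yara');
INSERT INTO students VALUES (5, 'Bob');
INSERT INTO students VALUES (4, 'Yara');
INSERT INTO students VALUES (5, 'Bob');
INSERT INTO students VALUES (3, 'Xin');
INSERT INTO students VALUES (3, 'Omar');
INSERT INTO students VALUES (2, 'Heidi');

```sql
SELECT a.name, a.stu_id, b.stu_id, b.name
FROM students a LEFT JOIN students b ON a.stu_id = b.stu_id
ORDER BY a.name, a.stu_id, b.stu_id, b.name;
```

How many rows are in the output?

17

LEFT JOIN keeps every row from `students a`; unmatched rows get NULL for `students b`'s columns.
Matching on a.stu_id = b.stu_id. A NULL in a compared column never satisfies the condition.
Matched pairs: 16; unmatched a rows kept: 1.
Total: 16 matched + 1 padded = 17 rows.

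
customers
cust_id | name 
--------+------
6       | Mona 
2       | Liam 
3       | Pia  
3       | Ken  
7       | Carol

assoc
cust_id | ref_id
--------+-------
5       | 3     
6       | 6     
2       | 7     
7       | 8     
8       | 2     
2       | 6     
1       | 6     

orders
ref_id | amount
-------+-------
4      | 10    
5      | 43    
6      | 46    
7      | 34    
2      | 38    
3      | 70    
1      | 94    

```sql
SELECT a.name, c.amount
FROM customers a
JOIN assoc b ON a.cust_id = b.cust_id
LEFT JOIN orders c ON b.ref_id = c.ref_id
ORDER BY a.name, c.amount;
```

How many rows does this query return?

4

Step 1 — a INNER JOIN b on cust_id → 4 row(s).
Then LEFT JOIN `orders c` on ref_id: each of those 4 rows is kept; rows whose b.ref_id has no match in c get NULL for c's columns.
Result: 4 row(s).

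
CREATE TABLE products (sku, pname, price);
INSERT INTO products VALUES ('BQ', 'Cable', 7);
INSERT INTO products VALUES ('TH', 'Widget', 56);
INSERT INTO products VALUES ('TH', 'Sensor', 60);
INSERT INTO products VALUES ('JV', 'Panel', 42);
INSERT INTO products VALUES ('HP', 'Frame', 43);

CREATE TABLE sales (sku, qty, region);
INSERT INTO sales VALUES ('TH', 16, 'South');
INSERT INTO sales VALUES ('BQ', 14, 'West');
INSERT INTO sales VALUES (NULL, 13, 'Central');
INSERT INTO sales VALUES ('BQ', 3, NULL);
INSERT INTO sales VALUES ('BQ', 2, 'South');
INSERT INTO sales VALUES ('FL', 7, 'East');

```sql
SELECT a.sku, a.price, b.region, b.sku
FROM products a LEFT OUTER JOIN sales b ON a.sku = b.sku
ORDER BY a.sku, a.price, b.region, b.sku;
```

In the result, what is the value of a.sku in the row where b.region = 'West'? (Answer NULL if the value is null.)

BQ

LEFT JOIN keeps every row from `products`; unmatched rows get NULL for `sales`'s columns.
Matching on a.sku = b.sku. A NULL in a compared column never satisfies the condition.
- a row (sku=BQ): matches 3 b row(s) → 3 output row(s).
- a row (sku=TH): matches 1 b row(s) → 1 output row(s).
- a row (sku=TH): matches 1 b row(s) → 1 output row(s).
- a row (sku=JV): no match → kept, b columns NULL.
- a row (sku=HP): no match → kept, b columns NULL.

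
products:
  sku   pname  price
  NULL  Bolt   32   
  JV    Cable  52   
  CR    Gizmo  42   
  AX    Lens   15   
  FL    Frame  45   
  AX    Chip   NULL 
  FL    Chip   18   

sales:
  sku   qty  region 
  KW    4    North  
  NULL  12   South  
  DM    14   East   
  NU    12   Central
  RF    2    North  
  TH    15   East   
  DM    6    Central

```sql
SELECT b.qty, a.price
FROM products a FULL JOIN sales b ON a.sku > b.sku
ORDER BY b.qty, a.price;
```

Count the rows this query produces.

15

FULL OUTER JOIN keeps every row from both sides; unmatched rows get NULL for the other side's columns.
Matching on a.sku > b.sku. A NULL in a compared column never satisfies the condition.
- a row (sku=NULL): no match → kept, b columns NULL.
- a row (sku=JV): matches 2 b row(s) → 2 output row(s).
- a row (sku=CR): no match → kept, b columns NULL.
- a row (sku=AX): no match → kept, b columns NULL.
- a row (sku=FL): matches 2 b row(s) → 2 output row(s).
- a row (sku=AX): no match → kept, b columns NULL.
- a row (sku=FL): matches 2 b row(s) → 2 output row(s).
- 5 row(s) from b found no a partner → padded with NULL.
Total: 6 matched + 9 padded = 15 rows.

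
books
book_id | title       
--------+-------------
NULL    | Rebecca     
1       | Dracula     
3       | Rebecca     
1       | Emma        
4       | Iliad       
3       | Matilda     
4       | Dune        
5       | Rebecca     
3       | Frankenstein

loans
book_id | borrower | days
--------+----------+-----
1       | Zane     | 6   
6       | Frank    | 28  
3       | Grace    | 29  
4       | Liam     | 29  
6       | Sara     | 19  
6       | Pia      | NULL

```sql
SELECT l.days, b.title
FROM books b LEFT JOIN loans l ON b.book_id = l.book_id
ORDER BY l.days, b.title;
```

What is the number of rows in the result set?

9

LEFT JOIN keeps every row from `books`; unmatched rows get NULL for `loans`'s columns.
Matching on b.book_id = l.book_id. A NULL in a compared column never satisfies the condition.
Matched pairs: 7; unmatched b rows kept: 2.
Total: 7 matched + 2 padded = 9 rows.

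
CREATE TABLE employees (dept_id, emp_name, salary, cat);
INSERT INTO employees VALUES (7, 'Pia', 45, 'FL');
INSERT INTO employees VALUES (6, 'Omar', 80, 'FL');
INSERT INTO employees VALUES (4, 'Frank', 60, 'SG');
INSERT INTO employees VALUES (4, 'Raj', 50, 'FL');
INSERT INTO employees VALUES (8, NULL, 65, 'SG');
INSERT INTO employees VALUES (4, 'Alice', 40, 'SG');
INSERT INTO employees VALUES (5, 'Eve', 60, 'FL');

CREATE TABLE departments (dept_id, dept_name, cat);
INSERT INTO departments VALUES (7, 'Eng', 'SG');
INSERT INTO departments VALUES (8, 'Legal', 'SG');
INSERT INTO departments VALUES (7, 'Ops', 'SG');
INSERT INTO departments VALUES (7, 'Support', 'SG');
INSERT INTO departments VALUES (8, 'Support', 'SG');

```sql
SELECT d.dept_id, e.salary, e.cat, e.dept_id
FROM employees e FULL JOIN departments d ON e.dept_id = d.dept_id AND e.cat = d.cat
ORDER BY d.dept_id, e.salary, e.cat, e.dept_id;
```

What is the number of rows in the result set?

FULL OUTER JOIN keeps every row from both sides; unmatched rows get NULL for the other side's columns.
Matching on e.dept_id = d.dept_id AND e.cat = d.cat.
Matched pairs: 2; unmatched e rows kept: 6; unmatched d rows kept: 3.
Total: 2 matched + 9 padded = 11 rows.

11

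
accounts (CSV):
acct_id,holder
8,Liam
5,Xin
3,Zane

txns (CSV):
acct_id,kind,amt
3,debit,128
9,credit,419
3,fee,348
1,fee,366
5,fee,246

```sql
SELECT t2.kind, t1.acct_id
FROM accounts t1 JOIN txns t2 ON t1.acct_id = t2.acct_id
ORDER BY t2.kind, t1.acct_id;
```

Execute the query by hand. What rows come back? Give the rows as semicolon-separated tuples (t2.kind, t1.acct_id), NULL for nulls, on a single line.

(debit, 3); (fee, 3); (fee, 5)

INNER JOIN keeps only pairs where the ON condition holds.
Matching on t1.acct_id = t2.acct_id.
- t1[0] acct_id=8 → no match; dropped.
- t1[1] acct_id=5 → 1 match(es) in t2 → 1 row(s).
- t1[2] acct_id=3 → 2 match(es) in t2 → 2 row(s).
After projecting and ordering:
t2.kind | t1.acct_id
debit | 3
fee | 3
fee | 5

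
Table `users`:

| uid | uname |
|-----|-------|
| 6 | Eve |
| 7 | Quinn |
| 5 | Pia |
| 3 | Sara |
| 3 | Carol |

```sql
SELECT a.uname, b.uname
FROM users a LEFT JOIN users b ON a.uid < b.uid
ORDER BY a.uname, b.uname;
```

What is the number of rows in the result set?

LEFT JOIN keeps every row from `users a`; unmatched rows get NULL for `users b`'s columns.
Matching on a.uid < b.uid.
- uid=6: 1 matching b row(s), so 1 row(s) emitted.
- uid=7: no b row matches, row kept with b columns NULL.
- uid=5: 2 matching b row(s), so 2 row(s) emitted.
- uid=3: 3 matching b row(s), so 3 row(s) emitted.
- uid=3: 3 matching b row(s), so 3 row(s) emitted.
Total: 9 matched + 1 padded = 10 rows.

10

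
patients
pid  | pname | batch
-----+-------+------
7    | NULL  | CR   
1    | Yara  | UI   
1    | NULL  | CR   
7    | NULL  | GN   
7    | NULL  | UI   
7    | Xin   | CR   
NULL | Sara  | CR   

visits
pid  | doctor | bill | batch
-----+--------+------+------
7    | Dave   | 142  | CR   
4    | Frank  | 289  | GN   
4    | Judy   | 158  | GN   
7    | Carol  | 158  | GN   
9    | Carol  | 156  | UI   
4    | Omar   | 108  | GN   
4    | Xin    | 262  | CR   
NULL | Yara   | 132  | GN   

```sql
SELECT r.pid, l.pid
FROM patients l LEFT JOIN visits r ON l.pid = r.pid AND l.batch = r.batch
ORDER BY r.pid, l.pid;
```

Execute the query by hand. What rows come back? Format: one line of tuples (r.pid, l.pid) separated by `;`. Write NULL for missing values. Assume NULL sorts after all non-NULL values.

(7, 7); (7, 7); (7, 7); (NULL, 1); (NULL, 1); (NULL, 7); (NULL, NULL)

LEFT JOIN keeps every row from `patients`; unmatched rows get NULL for `visits`'s columns.
Matching on l.pid = r.pid AND l.batch = r.batch. A NULL in a compared column never satisfies the condition.
- l (pid=7, batch=CR) pairs with 1 row(s) of r.
- l (pid=1, batch=UI) has no partner → padded with NULL.
- l (pid=1, batch=CR) has no partner → padded with NULL.
- l (pid=7, batch=GN) pairs with 1 row(s) of r.
- l (pid=7, batch=UI) has no partner → padded with NULL.
- l (pid=7, batch=CR) pairs with 1 row(s) of r.
- l (pid=NULL, batch=CR) has no partner → padded with NULL.
After projecting and ordering:
r.pid | l.pid
7 | 7
7 | 7
7 | 7
NULL | 1
NULL | 1
NULL | 7
NULL | NULL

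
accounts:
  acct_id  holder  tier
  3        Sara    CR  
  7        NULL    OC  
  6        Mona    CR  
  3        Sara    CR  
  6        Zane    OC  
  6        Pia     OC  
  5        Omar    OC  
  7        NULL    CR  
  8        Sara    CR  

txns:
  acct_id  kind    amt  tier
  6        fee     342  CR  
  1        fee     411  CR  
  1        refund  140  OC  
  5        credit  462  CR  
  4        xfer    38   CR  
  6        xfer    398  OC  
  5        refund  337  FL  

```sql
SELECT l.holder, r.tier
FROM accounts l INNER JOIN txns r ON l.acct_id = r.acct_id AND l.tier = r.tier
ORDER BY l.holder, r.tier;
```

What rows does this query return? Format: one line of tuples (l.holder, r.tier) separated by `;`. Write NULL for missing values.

INNER JOIN keeps only pairs where the ON condition holds.
Matching on l.acct_id = r.acct_id AND l.tier = r.tier.
Matched pairs: 3.

(Mona, CR); (Pia, OC); (Zane, OC)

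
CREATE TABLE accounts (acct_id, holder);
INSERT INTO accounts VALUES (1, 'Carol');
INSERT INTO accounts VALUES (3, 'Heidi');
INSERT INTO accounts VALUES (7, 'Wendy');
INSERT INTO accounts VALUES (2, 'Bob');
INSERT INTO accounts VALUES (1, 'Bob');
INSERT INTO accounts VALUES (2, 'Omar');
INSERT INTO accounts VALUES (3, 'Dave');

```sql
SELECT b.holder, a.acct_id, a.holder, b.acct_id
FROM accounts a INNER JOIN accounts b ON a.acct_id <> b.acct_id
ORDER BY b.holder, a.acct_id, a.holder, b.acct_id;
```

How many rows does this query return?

INNER JOIN keeps only pairs where the ON condition holds.
Matching on a.acct_id <> b.acct_id.
- a row (acct_id=1): matches 5 b row(s) → 5 output row(s).
- a row (acct_id=3): matches 5 b row(s) → 5 output row(s).
- a row (acct_id=7): matches 6 b row(s) → 6 output row(s).
- a row (acct_id=2): matches 5 b row(s) → 5 output row(s).
- a row (acct_id=1): matches 5 b row(s) → 5 output row(s).
- a row (acct_id=2): matches 5 b row(s) → 5 output row(s).
- a row (acct_id=3): matches 5 b row(s) → 5 output row(s).
Total: 36 rows.

36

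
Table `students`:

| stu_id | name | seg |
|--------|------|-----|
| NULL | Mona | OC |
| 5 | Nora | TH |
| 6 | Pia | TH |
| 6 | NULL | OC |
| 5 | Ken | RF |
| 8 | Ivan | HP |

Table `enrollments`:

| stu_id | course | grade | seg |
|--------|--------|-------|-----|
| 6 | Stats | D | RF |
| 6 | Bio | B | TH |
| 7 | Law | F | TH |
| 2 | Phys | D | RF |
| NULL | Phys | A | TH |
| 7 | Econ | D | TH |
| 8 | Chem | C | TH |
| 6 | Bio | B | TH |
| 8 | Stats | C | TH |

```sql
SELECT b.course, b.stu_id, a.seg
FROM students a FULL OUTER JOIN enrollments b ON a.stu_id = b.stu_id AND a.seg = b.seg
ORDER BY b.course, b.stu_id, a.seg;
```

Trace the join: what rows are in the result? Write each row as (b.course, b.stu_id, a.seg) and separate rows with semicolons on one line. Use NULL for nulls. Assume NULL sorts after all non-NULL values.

(Bio, 6, TH); (Bio, 6, TH); (Chem, 8, NULL); (Econ, 7, NULL); (Law, 7, NULL); (Phys, 2, NULL); (Phys, NULL, NULL); (Stats, 6, NULL); (Stats, 8, NULL); (NULL, NULL, HP); (NULL, NULL, OC); (NULL, NULL, OC); (NULL, NULL, RF); (NULL, NULL, TH)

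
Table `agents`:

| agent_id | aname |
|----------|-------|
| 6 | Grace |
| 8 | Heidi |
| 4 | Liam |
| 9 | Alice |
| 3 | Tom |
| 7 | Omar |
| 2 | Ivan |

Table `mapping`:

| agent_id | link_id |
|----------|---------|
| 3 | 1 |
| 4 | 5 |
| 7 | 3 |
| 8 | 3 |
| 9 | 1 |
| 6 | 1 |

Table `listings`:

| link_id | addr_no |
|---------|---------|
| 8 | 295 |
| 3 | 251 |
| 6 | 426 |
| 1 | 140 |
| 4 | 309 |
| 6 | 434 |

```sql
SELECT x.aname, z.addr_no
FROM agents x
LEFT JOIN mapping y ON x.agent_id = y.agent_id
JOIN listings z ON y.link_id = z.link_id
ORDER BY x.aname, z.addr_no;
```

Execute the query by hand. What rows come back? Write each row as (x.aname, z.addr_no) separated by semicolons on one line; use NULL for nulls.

Step 1 — x LEFT JOIN y on agent_id → 7 row(s).
Then INNER JOIN `listings z` on link_id: keep only rows whose y.link_id appears in z.

(Alice, 140); (Grace, 140); (Heidi, 251); (Omar, 251); (Tom, 140)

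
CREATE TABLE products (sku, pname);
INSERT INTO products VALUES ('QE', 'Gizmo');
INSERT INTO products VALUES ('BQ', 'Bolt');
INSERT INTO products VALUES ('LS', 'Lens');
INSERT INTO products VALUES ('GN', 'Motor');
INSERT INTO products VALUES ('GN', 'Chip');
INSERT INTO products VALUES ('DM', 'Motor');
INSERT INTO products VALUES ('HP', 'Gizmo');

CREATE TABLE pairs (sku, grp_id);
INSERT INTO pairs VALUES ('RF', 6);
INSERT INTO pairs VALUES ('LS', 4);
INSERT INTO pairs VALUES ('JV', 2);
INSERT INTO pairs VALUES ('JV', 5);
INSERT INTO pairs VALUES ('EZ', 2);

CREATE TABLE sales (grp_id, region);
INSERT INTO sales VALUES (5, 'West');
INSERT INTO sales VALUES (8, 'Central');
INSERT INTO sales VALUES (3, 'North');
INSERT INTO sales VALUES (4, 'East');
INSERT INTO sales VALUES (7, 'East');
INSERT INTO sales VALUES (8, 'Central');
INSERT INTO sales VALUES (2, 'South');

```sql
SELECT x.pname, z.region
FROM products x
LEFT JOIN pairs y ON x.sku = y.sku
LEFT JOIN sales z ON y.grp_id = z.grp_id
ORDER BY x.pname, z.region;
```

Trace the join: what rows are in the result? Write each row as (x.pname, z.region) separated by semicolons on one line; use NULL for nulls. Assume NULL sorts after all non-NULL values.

(Bolt, NULL); (Chip, NULL); (Gizmo, NULL); (Gizmo, NULL); (Lens, East); (Motor, NULL); (Motor, NULL)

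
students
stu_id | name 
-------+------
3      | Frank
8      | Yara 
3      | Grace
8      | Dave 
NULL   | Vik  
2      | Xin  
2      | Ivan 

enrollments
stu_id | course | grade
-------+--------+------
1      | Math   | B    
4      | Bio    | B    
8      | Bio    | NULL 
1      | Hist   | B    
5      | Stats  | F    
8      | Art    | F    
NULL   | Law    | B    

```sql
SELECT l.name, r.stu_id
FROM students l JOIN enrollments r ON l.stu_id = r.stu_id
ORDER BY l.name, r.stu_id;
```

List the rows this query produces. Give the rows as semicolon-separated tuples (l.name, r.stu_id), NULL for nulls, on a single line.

(Dave, 8); (Dave, 8); (Yara, 8); (Yara, 8)

INNER JOIN keeps only pairs where the ON condition holds.
Matching on l.stu_id = r.stu_id. A NULL in a compared column never satisfies the condition.
Matched pairs: 4.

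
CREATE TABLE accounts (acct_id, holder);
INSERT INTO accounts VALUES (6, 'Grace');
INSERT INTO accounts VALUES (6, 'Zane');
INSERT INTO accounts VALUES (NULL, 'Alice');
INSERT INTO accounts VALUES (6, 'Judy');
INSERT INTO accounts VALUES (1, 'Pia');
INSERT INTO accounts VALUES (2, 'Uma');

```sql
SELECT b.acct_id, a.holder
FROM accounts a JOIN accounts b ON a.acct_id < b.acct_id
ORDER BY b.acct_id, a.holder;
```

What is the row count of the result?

7

INNER JOIN keeps only pairs where the ON condition holds.
Matching on a.acct_id < b.acct_id. A NULL in a compared column never satisfies the condition.
- a row (acct_id=6): no match → dropped.
- a row (acct_id=6): no match → dropped.
- a row (acct_id=NULL): no match → dropped.
- a row (acct_id=6): no match → dropped.
- a row (acct_id=1): matches 4 b row(s) → 4 output row(s).
- a row (acct_id=2): matches 3 b row(s) → 3 output row(s).
Total: 7 rows.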